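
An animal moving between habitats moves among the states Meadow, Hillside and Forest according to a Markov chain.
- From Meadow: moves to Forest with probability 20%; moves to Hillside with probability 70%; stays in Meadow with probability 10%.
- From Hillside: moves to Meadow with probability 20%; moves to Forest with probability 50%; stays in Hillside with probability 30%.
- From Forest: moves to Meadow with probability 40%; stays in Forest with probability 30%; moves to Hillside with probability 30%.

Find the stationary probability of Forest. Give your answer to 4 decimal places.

Let the stationary distribution be π with π = πP and π_1 + π_2 + π_3 = 1.
π_1 = 0.1·π_1 + 0.2·π_2 + 0.4·π_3
π_2 = 0.7·π_1 + 0.3·π_2 + 0.3·π_3
Solving with the normalization constraint gives π = (0.2464, 0.3986, 0.3551).
So the stationary probability of Forest is 0.3551.

0.3551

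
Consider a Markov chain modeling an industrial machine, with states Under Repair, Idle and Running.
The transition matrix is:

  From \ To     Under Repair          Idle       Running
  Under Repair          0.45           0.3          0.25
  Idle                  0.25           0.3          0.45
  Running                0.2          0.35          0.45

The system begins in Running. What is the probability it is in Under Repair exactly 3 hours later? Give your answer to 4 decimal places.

0.2830

Propagate the distribution vector 3 hours from Running.
After 0 hours: (0.0000, 0.0000, 1.0000)
After 1 hour: (0.2000, 0.3500, 0.4500)
After 2 hours: (0.2675, 0.3225, 0.4100)
After 3 hours: (0.2830, 0.3205, 0.3965)
P(in Under Repair after 3 hours) = 0.2830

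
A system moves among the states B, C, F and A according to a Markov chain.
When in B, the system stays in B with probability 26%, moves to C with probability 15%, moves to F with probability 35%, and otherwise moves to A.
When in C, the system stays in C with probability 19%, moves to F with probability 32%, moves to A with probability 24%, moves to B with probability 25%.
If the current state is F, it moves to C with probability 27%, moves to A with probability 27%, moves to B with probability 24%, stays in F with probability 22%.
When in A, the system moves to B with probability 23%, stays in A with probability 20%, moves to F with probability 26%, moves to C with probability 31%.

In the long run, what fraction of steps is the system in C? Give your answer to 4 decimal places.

0.2316

Let the stationary distribution be π with π = πP and π_1 + π_2 + π_3 + π_4 = 1.
π_1 = 0.26·π_1 + 0.25·π_2 + 0.24·π_3 + 0.23·π_4
π_2 = 0.15·π_1 + 0.19·π_2 + 0.27·π_3 + 0.31·π_4
π_3 = 0.35·π_1 + 0.32·π_2 + 0.22·π_3 + 0.26·π_4
Solving with the normalization constraint gives π = (0.2448, 0.2316, 0.2846, 0.2390).
So the stationary probability of C is 0.2316.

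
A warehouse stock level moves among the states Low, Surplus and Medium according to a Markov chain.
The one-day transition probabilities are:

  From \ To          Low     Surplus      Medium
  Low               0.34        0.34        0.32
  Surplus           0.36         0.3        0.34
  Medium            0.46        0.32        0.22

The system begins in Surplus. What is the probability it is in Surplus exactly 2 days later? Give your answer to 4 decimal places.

0.3212

Sum over the intermediate state after 1 day:
P = P(Surplus→Low)·P(Low→Surplus) + P(Surplus→Surplus)·P(Surplus→Surplus) + P(Surplus→Medium)·P(Medium→Surplus)
  = 0.36×0.34 + 0.3×0.3 + 0.34×0.32
  = 0.1224 + 0.0900 + 0.1088 = 0.3212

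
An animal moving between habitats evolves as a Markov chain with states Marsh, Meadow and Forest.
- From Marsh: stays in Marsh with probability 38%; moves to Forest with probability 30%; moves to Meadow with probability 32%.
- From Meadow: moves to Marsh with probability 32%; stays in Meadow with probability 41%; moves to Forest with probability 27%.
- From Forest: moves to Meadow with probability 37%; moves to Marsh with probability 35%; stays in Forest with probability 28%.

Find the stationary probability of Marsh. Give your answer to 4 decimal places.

0.3495

Let the stationary distribution be π with π = πP and π_1 + π_2 + π_3 = 1.
π_1 = 0.38·π_1 + 0.32·π_2 + 0.35·π_3
π_2 = 0.32·π_1 + 0.41·π_2 + 0.37·π_3
Solving with the normalization constraint gives π = (0.3495, 0.3672, 0.2833).
So the stationary probability of Marsh is 0.3495.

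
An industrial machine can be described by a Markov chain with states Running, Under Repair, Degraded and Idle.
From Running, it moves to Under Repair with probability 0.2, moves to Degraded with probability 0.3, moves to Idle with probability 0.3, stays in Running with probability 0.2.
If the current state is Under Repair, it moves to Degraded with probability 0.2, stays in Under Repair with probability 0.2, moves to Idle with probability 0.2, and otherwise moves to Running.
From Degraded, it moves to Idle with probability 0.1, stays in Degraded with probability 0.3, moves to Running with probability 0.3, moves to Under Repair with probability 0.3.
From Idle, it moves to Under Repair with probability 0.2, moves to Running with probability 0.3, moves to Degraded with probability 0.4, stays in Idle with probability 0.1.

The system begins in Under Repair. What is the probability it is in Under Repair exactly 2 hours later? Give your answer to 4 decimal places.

0.2200

Propagate the distribution vector 2 hours from Under Repair.
After 0 hours: (0.0000, 1.0000, 0.0000, 0.0000)
After 1 hour: (0.4000, 0.2000, 0.2000, 0.2000)
After 2 hours: (0.2800, 0.2200, 0.3000, 0.2000)
P(in Under Repair after 2 hours) = 0.2200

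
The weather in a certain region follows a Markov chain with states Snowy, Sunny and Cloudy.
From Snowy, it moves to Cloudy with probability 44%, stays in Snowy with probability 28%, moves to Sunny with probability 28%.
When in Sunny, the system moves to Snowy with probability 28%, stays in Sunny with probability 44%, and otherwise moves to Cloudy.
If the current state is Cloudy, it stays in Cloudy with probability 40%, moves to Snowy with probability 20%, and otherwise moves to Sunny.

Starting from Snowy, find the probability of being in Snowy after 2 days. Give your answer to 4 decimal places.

0.2448

Sum over the intermediate state after 1 day:
P = P(Snowy→Snowy)·P(Snowy→Snowy) + P(Snowy→Sunny)·P(Sunny→Snowy) + P(Snowy→Cloudy)·P(Cloudy→Snowy)
  = 0.28×0.28 + 0.28×0.28 + 0.44×0.2
  = 0.0784 + 0.0784 + 0.0880 = 0.2448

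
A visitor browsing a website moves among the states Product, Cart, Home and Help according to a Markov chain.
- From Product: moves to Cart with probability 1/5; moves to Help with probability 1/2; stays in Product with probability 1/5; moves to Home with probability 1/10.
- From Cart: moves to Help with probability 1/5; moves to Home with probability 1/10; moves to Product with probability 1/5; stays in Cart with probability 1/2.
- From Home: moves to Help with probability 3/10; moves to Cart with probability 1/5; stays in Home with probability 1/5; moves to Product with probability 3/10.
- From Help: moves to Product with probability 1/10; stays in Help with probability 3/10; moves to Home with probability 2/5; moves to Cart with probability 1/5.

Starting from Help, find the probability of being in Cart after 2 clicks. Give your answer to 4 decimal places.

0.2600

Propagate the distribution vector 2 clicks from Help.
After 0 clicks: (0.0000, 0.0000, 0.0000, 1.0000)
After 1 click: (0.1000, 0.2000, 0.4000, 0.3000)
After 2 clicks: (0.2100, 0.2600, 0.2300, 0.3000)
P(in Cart after 2 clicks) = 0.2600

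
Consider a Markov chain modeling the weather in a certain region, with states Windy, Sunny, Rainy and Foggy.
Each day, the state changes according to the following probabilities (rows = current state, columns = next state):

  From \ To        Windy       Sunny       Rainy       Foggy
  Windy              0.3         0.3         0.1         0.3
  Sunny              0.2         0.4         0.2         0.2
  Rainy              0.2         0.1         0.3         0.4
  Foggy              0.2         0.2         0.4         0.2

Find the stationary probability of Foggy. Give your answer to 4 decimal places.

0.2739

Let the stationary distribution be π with π = πP and π_1 + π_2 + π_3 + π_4 = 1.
π_1 = 0.3·π_1 + 0.2·π_2 + 0.2·π_3 + 0.2·π_4
π_2 = 0.3·π_1 + 0.4·π_2 + 0.1·π_3 + 0.2·π_4
π_3 = 0.1·π_1 + 0.2·π_2 + 0.3·π_3 + 0.4·π_4
Solving with the normalization constraint gives π = (0.2222, 0.2455, 0.2584, 0.2739).
So the stationary probability of Foggy is 0.2739.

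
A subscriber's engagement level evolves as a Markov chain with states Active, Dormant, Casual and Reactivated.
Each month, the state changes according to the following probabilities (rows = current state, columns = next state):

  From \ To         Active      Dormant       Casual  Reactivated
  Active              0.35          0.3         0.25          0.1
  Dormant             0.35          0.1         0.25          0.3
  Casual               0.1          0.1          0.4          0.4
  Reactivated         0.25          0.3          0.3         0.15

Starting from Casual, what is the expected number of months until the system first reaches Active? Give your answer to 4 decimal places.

5.3643

Let t(s) be the expected number of months to first reach Active from state s, with t(Active) = 0. Conditioning on the first month:
t(Dormant) = 1 + 0.1·t(Dormant) + 0.25·t(Casual) + 0.3·t(Reactivated)
t(Casual) = 1 + 0.1·t(Dormant) + 0.4·t(Casual) + 0.4·t(Reactivated)
t(Reactivated) = 1 + 0.3·t(Dormant) + 0.3·t(Casual) + 0.15·t(Reactivated)
Solving: t(Dormant) = 4.1077, t(Casual) = 5.3643, t(Reactivated) = 4.5195.
Expected months from Casual to Active: 5.3643.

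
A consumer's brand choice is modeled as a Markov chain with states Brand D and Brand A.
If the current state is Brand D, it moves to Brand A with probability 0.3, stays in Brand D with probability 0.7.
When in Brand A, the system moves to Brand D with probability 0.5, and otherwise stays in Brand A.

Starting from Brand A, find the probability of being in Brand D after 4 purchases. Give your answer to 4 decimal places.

0.6240

Propagate the distribution vector 4 purchases from Brand A.
After 0 purchases: (0.0000, 1.0000)
After 1 purchase: (0.5000, 0.5000)
After 2 purchases: (0.6000, 0.4000)
After 3 purchases: (0.6200, 0.3800)
After 4 purchases: (0.6240, 0.3760)
P(in Brand D after 4 purchases) = 0.6240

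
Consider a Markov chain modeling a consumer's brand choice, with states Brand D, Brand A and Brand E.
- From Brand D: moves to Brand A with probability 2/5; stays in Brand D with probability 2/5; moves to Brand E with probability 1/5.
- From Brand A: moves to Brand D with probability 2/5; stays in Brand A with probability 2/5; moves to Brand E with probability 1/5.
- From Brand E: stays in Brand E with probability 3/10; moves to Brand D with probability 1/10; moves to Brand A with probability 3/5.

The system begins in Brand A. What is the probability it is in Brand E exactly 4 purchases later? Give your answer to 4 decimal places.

Propagate the distribution vector 4 purchases from Brand A.
After 0 purchases: (0.0000, 1.0000, 0.0000)
After 1 purchase: (0.4000, 0.4000, 0.2000)
After 2 purchases: (0.3400, 0.4400, 0.2200)
After 3 purchases: (0.3340, 0.4440, 0.2220)
After 4 purchases: (0.3334, 0.4444, 0.2222)
P(in Brand E after 4 purchases) = 0.2222

0.2222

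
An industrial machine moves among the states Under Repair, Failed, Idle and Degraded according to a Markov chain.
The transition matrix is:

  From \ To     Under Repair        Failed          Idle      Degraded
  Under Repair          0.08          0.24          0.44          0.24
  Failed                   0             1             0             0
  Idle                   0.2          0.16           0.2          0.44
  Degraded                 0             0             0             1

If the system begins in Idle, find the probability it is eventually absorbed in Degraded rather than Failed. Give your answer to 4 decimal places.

0.6988

Let h(s) be the probability of absorption at Degraded starting from transient state s. Then h(Degraded) = 1 and h(Failed) = 0. By first-step analysis:
h(Under Repair) = 0.08·h(Under Repair) + 0.24·0 + 0.44·h(Idle) + 0.24·1
h(Idle) = 0.2·h(Under Repair) + 0.16·0 + 0.2·h(Idle) + 0.44·1
Solving: h(Under Repair) = 0.5951, h(Idle) = 0.6988.
Starting from Idle, the probability is 0.6988.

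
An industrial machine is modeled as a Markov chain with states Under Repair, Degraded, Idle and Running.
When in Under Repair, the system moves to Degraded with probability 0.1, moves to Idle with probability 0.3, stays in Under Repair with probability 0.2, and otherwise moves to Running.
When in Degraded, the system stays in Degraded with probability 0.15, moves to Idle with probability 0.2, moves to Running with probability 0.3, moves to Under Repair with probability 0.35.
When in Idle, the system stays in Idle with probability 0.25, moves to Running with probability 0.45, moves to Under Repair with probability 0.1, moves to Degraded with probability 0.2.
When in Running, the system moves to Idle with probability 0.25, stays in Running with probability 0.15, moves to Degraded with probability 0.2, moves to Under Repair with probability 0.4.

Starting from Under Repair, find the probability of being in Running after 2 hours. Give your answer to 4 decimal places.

Propagate the distribution vector 2 hours from Under Repair.
After 0 hours: (1.0000, 0.0000, 0.0000, 0.0000)
After 1 hour: (0.2000, 0.1000, 0.3000, 0.4000)
After 2 hours: (0.2650, 0.1750, 0.2550, 0.3050)
P(in Running after 2 hours) = 0.3050

0.3050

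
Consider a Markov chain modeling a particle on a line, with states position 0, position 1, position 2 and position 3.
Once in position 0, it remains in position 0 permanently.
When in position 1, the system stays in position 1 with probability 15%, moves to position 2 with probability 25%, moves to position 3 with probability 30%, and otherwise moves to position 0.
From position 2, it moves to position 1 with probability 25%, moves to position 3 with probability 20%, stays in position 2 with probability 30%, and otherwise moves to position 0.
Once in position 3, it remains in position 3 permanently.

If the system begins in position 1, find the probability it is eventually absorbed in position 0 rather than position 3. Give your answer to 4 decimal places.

0.5117

Let h(s) be the probability of absorption at position 0 starting from transient state s. Then h(position 0) = 1 and h(position 3) = 0. By first-step analysis:
h(position 1) = 0.3·1 + 0.15·h(position 1) + 0.25·h(position 2) + 0.3·0
h(position 2) = 0.25·1 + 0.25·h(position 1) + 0.3·h(position 2) + 0.2·0
Solving: h(position 1) = 0.5117, h(position 2) = 0.5399.
Starting from position 1, the probability is 0.5117.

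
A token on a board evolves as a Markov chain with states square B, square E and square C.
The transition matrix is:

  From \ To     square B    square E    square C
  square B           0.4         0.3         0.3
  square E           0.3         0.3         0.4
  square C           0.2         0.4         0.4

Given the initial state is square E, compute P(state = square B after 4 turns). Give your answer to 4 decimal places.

Propagate the distribution vector 4 turns from square E.
After 0 turns: (0.0000, 1.0000, 0.0000)
After 1 turn: (0.3000, 0.3000, 0.4000)
After 2 turns: (0.2900, 0.3400, 0.3700)
After 3 turns: (0.2920, 0.3370, 0.3710)
After 4 turns: (0.2921, 0.3371, 0.3708)
P(in square B after 4 turns) = 0.2921

0.2921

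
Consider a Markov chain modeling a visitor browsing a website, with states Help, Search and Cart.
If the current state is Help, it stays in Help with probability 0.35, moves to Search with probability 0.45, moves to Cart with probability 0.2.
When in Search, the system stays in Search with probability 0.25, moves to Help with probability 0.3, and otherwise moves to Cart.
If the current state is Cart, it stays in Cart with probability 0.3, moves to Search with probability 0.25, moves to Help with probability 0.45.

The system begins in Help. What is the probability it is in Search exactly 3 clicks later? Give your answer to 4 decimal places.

Propagate the distribution vector 3 clicks from Help.
After 0 clicks: (1.0000, 0.0000, 0.0000)
After 1 click: (0.3500, 0.4500, 0.2000)
After 2 clicks: (0.3475, 0.3200, 0.3325)
After 3 clicks: (0.3673, 0.3195, 0.3133)
P(in Search after 3 clicks) = 0.3195

0.3195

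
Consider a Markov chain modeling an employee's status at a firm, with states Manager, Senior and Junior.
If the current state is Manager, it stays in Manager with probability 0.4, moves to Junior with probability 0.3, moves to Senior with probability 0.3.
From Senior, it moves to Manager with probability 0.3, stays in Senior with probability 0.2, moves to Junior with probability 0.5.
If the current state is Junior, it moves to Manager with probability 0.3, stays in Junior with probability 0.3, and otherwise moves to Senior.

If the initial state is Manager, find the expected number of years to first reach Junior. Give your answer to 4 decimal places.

Let t(s) be the expected number of years to first reach Junior from state s, with t(Junior) = 0. Conditioning on the first year:
t(Manager) = 1 + 0.4·t(Manager) + 0.3·t(Senior)
t(Senior) = 1 + 0.3·t(Manager) + 0.2·t(Senior)
Solving: t(Manager) = 2.8205, t(Senior) = 2.3077.
Expected years from Manager to Junior: 2.8205.

2.8205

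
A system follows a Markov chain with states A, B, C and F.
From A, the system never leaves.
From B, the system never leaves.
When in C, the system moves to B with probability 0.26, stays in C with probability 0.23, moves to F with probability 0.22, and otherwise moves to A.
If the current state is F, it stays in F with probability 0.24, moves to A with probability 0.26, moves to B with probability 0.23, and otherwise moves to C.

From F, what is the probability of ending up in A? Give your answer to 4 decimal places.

0.5297

Let h(s) be the probability of absorption at A starting from transient state s. Then h(A) = 1 and h(B) = 0. By first-step analysis:
h(C) = 0.29·1 + 0.26·0 + 0.23·h(C) + 0.22·h(F)
h(F) = 0.26·1 + 0.23·0 + 0.27·h(C) + 0.24·h(F)
Solving: h(C) = 0.5280, h(F) = 0.5297.
Starting from F, the probability is 0.5297.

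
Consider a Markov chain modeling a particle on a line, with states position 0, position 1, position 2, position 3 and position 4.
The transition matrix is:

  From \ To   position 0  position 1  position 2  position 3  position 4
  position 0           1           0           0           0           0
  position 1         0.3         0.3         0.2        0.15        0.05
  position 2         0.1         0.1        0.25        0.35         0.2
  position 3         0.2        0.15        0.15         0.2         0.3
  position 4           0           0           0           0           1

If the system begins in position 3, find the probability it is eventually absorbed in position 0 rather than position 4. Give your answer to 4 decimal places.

Let h(s) be the probability of absorption at position 0 starting from transient state s. Then h(position 0) = 1 and h(position 4) = 0. By first-step analysis:
h(position 1) = 0.3·1 + 0.3·h(position 1) + 0.2·h(position 2) + 0.15·h(position 3) + 0.05·0
h(position 2) = 0.1·1 + 0.1·h(position 1) + 0.25·h(position 2) + 0.35·h(position 3) + 0.2·0
h(position 3) = 0.2·1 + 0.15·h(position 1) + 0.15·h(position 2) + 0.2·h(position 3) + 0.3·0
Solving: h(position 1) = 0.6486, h(position 2) = 0.4310, h(position 3) = 0.4524.
Starting from position 3, the probability is 0.4524.

0.4524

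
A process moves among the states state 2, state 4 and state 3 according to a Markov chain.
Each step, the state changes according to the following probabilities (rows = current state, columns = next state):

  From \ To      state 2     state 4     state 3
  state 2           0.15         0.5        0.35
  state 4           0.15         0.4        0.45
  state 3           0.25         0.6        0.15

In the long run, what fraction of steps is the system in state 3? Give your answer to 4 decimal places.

Let the stationary distribution be π with π = πP and π_1 + π_2 + π_3 = 1.
π_1 = 0.15·π_1 + 0.15·π_2 + 0.25·π_3
π_2 = 0.5·π_1 + 0.4·π_2 + 0.6·π_3
Solving with the normalization constraint gives π = (0.1832, 0.4847, 0.3321).
So the stationary probability of state 3 is 0.3321.

0.3321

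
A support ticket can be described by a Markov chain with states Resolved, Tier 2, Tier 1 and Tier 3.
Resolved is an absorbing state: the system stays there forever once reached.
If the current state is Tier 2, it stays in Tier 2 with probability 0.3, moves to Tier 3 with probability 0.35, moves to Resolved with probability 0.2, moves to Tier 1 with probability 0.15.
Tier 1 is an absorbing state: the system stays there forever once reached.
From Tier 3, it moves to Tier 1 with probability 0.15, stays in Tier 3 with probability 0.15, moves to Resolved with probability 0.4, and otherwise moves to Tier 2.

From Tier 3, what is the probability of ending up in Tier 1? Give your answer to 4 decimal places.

Let h(s) be the probability of absorption at Tier 1 starting from transient state s. Then h(Tier 1) = 1 and h(Resolved) = 0. By first-step analysis:
h(Tier 2) = 0.2·0 + 0.3·h(Tier 2) + 0.15·1 + 0.35·h(Tier 3)
h(Tier 3) = 0.4·0 + 0.3·h(Tier 2) + 0.15·1 + 0.15·h(Tier 3)
Solving: h(Tier 2) = 0.3673, h(Tier 3) = 0.3061.
Starting from Tier 3, the probability is 0.3061.

0.3061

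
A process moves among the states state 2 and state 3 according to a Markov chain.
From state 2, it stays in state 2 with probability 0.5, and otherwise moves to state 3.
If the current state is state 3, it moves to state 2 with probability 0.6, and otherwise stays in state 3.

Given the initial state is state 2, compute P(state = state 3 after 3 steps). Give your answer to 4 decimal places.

0.4550

Propagate the distribution vector 3 steps from state 2.
After 0 steps: (1.0000, 0.0000)
After 1 step: (0.5000, 0.5000)
After 2 steps: (0.5500, 0.4500)
After 3 steps: (0.5450, 0.4550)
P(in state 3 after 3 steps) = 0.4550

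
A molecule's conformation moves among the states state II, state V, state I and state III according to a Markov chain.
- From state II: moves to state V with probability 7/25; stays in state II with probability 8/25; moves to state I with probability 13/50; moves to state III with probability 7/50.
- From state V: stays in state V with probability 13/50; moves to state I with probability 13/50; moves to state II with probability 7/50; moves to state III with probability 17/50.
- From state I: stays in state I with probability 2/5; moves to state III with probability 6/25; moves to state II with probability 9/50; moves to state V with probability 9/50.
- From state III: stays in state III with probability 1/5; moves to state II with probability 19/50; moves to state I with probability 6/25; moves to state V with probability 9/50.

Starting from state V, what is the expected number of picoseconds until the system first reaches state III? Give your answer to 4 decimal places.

3.6674

Let t(s) be the expected number of picoseconds to first reach state III from state s, with t(state III) = 0. Conditioning on the first picosecond:
t(state II) = 1 + 0.32·t(state II) + 0.28·t(state V) + 0.26·t(state I)
t(state V) = 1 + 0.14·t(state II) + 0.26·t(state V) + 0.26·t(state I)
t(state I) = 1 + 0.18·t(state II) + 0.18·t(state V) + 0.4·t(state I)
Solving: t(state II) = 4.5619, t(state V) = 3.6674, t(state I) = 4.1355.
Expected picoseconds from state V to state III: 3.6674.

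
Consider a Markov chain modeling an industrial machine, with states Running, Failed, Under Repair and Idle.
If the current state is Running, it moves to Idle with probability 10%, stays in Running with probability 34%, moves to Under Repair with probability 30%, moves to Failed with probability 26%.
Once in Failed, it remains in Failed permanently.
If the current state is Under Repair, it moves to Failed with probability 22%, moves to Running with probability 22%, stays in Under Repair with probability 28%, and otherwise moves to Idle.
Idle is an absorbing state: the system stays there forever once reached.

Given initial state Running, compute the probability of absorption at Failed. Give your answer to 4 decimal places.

0.6188

Let h(s) be the probability of absorption at Failed starting from transient state s. Then h(Failed) = 1 and h(Idle) = 0. By first-step analysis:
h(Running) = 0.34·h(Running) + 0.26·1 + 0.3·h(Under Repair) + 0.1·0
h(Under Repair) = 0.22·h(Running) + 0.22·1 + 0.28·h(Under Repair) + 0.28·0
Solving: h(Running) = 0.6188, h(Under Repair) = 0.4946.
Starting from Running, the probability is 0.6188.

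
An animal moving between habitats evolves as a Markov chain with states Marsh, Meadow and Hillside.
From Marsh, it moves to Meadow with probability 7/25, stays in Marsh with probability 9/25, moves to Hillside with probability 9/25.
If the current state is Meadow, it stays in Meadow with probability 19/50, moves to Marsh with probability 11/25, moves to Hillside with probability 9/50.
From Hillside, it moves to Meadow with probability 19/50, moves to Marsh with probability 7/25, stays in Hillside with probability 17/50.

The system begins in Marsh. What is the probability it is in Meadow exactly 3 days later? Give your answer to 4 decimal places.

0.3446

Propagate the distribution vector 3 days from Marsh.
After 0 days: (1.0000, 0.0000, 0.0000)
After 1 day: (0.3600, 0.2800, 0.3600)
After 2 days: (0.3536, 0.3440, 0.3024)
After 3 days: (0.3633, 0.3446, 0.2920)
P(in Meadow after 3 days) = 0.3446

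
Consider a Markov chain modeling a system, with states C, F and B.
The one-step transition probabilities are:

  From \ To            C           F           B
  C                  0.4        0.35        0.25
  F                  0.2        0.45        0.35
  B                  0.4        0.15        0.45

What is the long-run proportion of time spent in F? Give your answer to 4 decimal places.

Let the stationary distribution be π with π = πP and π_1 + π_2 + π_3 = 1.
π_1 = 0.4·π_1 + 0.2·π_2 + 0.4·π_3
π_2 = 0.35·π_1 + 0.45·π_2 + 0.15·π_3
Solving with the normalization constraint gives π = (0.3378, 0.3108, 0.3514).
So the stationary probability of F is 0.3108.

0.3108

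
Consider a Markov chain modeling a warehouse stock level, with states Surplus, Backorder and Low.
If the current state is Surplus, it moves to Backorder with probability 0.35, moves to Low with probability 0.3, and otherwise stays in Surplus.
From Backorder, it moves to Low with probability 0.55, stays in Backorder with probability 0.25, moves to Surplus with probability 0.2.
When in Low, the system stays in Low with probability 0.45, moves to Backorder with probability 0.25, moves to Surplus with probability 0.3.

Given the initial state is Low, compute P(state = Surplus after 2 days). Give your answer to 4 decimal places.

0.2900

Sum over the intermediate state after 1 day:
P = P(Low→Surplus)·P(Surplus→Surplus) + P(Low→Backorder)·P(Backorder→Surplus) + P(Low→Low)·P(Low→Surplus)
  = 0.3×0.35 + 0.25×0.2 + 0.45×0.3
  = 0.1050 + 0.0500 + 0.1350 = 0.2900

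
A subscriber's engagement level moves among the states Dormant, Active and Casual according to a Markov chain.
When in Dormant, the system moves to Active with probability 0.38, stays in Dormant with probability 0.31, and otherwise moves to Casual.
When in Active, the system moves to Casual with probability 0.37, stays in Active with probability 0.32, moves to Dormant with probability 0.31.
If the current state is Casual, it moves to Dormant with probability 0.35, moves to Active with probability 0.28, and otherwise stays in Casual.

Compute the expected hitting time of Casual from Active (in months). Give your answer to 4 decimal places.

2.8458

Let t(s) be the expected number of months to first reach Casual from state s, with t(Casual) = 0. Conditioning on the first month:
t(Dormant) = 1 + 0.31·t(Dormant) + 0.38·t(Active)
t(Active) = 1 + 0.31·t(Dormant) + 0.32·t(Active)
Solving: t(Dormant) = 3.0165, t(Active) = 2.8458.
Expected months from Active to Casual: 2.8458.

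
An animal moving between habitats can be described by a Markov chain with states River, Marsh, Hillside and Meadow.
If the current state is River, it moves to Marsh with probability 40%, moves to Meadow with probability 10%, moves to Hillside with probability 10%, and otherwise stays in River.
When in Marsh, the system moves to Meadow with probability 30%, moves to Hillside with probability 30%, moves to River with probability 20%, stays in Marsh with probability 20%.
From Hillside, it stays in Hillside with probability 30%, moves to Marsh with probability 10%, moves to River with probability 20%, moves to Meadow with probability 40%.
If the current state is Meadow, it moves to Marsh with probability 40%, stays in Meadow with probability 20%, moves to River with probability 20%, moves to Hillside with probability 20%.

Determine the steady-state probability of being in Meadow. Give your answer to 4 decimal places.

Let the stationary distribution be π with π = πP and π_1 + π_2 + π_3 + π_4 = 1.
π_1 = 0.4·π_1 + 0.2·π_2 + 0.2·π_3 + 0.2·π_4
π_2 = 0.4·π_1 + 0.2·π_2 + 0.1·π_3 + 0.4·π_4
π_3 = 0.1·π_1 + 0.3·π_2 + 0.3·π_3 + 0.2·π_4
Solving with the normalization constraint gives π = (0.2500, 0.2770, 0.2252, 0.2477).
So the stationary probability of Meadow is 0.2477.

0.2477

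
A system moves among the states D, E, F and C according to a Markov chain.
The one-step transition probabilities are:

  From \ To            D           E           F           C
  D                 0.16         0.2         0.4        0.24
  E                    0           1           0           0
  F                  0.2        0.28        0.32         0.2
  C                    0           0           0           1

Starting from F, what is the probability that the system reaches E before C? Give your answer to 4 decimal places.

0.5603

Let h(s) be the probability of absorption at E starting from transient state s. Then h(E) = 1 and h(C) = 0. By first-step analysis:
h(D) = 0.16·h(D) + 0.2·1 + 0.4·h(F) + 0.24·0
h(F) = 0.2·h(D) + 0.28·1 + 0.32·h(F) + 0.2·0
Solving: h(D) = 0.5049, h(F) = 0.5603.
Starting from F, the probability is 0.5603.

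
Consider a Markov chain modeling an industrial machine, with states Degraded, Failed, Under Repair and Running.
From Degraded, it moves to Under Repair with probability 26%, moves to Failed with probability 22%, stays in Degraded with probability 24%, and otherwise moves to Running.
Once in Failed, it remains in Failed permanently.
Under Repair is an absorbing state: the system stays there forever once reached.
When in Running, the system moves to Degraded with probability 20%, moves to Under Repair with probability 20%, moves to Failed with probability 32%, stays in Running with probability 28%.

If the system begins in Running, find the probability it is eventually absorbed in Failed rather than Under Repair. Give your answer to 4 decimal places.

Let h(s) be the probability of absorption at Failed starting from transient state s. Then h(Failed) = 1 and h(Under Repair) = 0. By first-step analysis:
h(Degraded) = 0.24·h(Degraded) + 0.22·1 + 0.26·0 + 0.28·h(Running)
h(Running) = 0.2·h(Degraded) + 0.32·1 + 0.2·0 + 0.28·h(Running)
Solving: h(Degraded) = 0.5049, h(Running) = 0.5847.
Starting from Running, the probability is 0.5847.

0.5847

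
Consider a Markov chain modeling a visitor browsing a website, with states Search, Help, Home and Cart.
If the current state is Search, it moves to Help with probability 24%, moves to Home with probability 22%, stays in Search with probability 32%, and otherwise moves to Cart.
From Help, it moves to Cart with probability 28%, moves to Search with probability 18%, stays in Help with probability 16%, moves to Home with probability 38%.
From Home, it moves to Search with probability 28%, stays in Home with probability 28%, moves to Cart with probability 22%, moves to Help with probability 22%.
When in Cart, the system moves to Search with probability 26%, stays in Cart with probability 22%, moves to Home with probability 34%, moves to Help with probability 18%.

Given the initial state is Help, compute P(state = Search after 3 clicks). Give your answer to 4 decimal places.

0.2658

Propagate the distribution vector 3 clicks from Help.
After 0 clicks: (0.0000, 1.0000, 0.0000, 0.0000)
After 1 click: (0.1800, 0.1600, 0.3800, 0.2800)
After 2 clicks: (0.2656, 0.2028, 0.3020, 0.2296)
After 3 clicks: (0.2658, 0.2040, 0.2981, 0.2322)
P(in Search after 3 clicks) = 0.2658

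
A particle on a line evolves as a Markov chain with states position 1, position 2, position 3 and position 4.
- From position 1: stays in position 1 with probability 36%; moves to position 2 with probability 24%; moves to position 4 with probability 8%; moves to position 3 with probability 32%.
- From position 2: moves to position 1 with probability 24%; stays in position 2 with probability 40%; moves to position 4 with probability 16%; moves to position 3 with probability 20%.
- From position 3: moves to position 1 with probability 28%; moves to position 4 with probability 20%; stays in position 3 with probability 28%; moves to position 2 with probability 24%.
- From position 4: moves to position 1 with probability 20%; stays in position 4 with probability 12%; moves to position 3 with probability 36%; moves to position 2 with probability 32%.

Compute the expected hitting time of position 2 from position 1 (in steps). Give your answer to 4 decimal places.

4.0034

Let t(s) be the expected number of steps to first reach position 2 from state s, with t(position 2) = 0. Conditioning on the first step:
t(position 1) = 1 + 0.36·t(position 1) + 0.32·t(position 3) + 0.08·t(position 4)
t(position 3) = 1 + 0.28·t(position 1) + 0.28·t(position 3) + 0.2·t(position 4)
t(position 4) = 1 + 0.2·t(position 1) + 0.36·t(position 3) + 0.12·t(position 4)
Solving: t(position 1) = 4.0034, t(position 3) = 3.9647, t(position 4) = 3.6681.
Expected steps from position 1 to position 2: 4.0034.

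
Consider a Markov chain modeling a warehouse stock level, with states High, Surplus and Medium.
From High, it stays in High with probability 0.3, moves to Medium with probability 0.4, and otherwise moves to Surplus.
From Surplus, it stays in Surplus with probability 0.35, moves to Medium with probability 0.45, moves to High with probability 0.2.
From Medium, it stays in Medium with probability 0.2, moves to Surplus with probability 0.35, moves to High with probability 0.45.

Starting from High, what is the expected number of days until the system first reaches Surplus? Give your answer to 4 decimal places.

3.1579

Let t(s) be the expected number of days to first reach Surplus from state s, with t(Surplus) = 0. Conditioning on the first day:
t(High) = 1 + 0.3·t(High) + 0.4·t(Medium)
t(Medium) = 1 + 0.45·t(High) + 0.2·t(Medium)
Solving: t(High) = 3.1579, t(Medium) = 3.0263.
Expected days from High to Surplus: 3.1579.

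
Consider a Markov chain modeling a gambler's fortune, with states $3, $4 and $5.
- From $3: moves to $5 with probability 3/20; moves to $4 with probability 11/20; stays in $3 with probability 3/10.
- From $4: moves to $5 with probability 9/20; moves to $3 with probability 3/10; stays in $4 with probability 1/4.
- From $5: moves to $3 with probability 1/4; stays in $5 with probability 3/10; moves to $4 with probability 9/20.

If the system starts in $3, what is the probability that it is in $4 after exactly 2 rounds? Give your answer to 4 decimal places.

0.3700

Sum over the intermediate state after 1 round:
P = P($3→$3)·P($3→$4) + P($3→$4)·P($4→$4) + P($3→$5)·P($5→$4)
  = 0.3×0.55 + 0.55×0.25 + 0.15×0.45
  = 0.1650 + 0.1375 + 0.0675 = 0.3700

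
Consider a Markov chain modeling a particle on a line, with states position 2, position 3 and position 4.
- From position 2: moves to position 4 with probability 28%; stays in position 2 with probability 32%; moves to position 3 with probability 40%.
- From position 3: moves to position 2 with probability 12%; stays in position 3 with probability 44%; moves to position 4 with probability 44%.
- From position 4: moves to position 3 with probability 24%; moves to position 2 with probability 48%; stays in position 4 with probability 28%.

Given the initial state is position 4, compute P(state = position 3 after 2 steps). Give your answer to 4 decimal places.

0.3648

Sum over the intermediate state after 1 step:
P = P(position 4→position 2)·P(position 2→position 3) + P(position 4→position 3)·P(position 3→position 3) + P(position 4→position 4)·P(position 4→position 3)
  = 0.48×0.4 + 0.24×0.44 + 0.28×0.24
  = 0.1920 + 0.1056 + 0.0672 = 0.3648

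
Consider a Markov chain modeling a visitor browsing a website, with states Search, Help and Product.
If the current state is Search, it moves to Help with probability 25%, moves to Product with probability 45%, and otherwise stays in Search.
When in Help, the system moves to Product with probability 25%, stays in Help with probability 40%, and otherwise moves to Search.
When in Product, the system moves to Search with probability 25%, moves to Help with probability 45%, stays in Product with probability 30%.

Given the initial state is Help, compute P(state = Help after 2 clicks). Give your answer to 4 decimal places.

Sum over the intermediate state after 1 click:
P = P(Help→Search)·P(Search→Help) + P(Help→Help)·P(Help→Help) + P(Help→Product)·P(Product→Help)
  = 0.35×0.25 + 0.4×0.4 + 0.25×0.45
  = 0.0875 + 0.1600 + 0.1125 = 0.3600

0.3600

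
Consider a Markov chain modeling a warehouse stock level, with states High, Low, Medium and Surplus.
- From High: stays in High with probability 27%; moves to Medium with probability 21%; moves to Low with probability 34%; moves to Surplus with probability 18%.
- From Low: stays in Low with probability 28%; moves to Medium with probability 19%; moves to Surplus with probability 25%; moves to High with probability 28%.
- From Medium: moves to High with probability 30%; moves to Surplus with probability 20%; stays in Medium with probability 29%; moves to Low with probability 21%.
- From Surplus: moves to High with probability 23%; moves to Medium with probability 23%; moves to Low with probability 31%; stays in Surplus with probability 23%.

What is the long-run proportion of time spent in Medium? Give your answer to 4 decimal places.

0.2267

Let the stationary distribution be π with π = πP and π_1 + π_2 + π_3 + π_4 = 1.
π_1 = 0.27·π_1 + 0.28·π_2 + 0.3·π_3 + 0.23·π_4
π_2 = 0.34·π_1 + 0.28·π_2 + 0.21·π_3 + 0.31·π_4
π_3 = 0.21·π_1 + 0.19·π_2 + 0.29·π_3 + 0.23·π_4
Solving with the normalization constraint gives π = (0.2711, 0.2869, 0.2267, 0.2154).
So the stationary probability of Medium is 0.2267.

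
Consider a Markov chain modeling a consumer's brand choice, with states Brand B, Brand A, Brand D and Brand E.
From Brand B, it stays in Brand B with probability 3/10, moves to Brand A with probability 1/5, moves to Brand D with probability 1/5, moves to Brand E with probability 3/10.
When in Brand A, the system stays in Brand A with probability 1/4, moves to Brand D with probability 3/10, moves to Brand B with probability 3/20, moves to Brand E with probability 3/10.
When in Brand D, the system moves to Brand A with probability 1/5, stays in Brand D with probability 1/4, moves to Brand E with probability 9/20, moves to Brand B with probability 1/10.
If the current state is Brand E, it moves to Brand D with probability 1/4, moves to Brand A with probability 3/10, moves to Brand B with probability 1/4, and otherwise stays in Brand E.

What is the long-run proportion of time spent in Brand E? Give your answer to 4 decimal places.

Let the stationary distribution be π with π = πP and π_1 + π_2 + π_3 + π_4 = 1.
π_1 = 0.3·π_1 + 0.15·π_2 + 0.1·π_3 + 0.25·π_4
π_2 = 0.2·π_1 + 0.25·π_2 + 0.2·π_3 + 0.3·π_4
π_3 = 0.2·π_1 + 0.3·π_2 + 0.25·π_3 + 0.25·π_4
Solving with the normalization constraint gives π = (0.1978, 0.2429, 0.2523, 0.3071).
So the stationary probability of Brand E is 0.3071.

0.3071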